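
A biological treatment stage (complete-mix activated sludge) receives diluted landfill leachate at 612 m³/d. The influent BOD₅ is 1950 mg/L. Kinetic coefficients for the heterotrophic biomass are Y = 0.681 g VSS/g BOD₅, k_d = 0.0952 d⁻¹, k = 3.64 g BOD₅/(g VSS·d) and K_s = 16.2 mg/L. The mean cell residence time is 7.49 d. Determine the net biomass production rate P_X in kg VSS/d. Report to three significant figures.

P_X ≈ 474 kg VSS/d

For a completely mixed reactor with recycle the Lawrence–McCarty relation gives S = K_s·(1 + k_d·θ_c) / [θ_c·(Y·k − k_d) − 1] = 16.2 × (1 + 0.0952 × 7.49) / [7.49 × (0.681 × 3.64 − 0.0952) − 1] = 27.75 / 16.85 = 1.647 mg/L.
Correct the yield for decay: Y_obs = Y/(1 + k_d θ_c) = 0.681 / (1 + 0.0952 × 7.49) = 0.681 / 1.713 = 0.3975.
Substrate removed = Q·(S₀ − S) = 612 m³/d × (1950 − 1.65) g/m³ = 1.19×10^6 g/d = 1192 kg/d.
Net biomass production P_X = Y_obs × Q·(S₀ − S) = 0.3975 × 1192 = 474.0 kg VSS/d.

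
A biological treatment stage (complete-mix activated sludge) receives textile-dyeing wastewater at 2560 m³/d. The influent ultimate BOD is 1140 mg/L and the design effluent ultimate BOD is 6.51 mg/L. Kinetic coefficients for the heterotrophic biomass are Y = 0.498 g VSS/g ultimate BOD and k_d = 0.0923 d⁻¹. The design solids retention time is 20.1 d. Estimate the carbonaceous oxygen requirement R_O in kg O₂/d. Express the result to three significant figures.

R_O ≈ 2180 kg O₂/d

Correct the yield for decay: Y_obs = Y/(1 + k_d θ_c) = 0.498 / (1 + 0.0923 × 20.1) = 0.498 / 2.855 = 0.1744.
Mass of ultimate BOD removed per day: Q(S₀ − S) = 2560 × 1133 g/m³ = 2902 kg/d.
P_X = Y_obs·Q·(S₀ − S) = 0.1744 × 2902 = 506.1 kg VSS/d.
Carbonaceous O₂ demand = substrate oxidised − cell-mass equivalent = 2902 − 1.42 × 506.1 = 2183 kg O₂/d.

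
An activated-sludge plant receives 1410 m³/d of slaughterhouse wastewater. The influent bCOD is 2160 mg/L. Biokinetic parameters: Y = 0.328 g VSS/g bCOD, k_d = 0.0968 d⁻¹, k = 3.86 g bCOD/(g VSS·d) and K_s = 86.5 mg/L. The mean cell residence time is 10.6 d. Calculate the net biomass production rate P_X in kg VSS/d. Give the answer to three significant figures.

P_X ≈ 490 kg VSS/d

Effluent substrate depends only on kinetics and SRT: S = K_s(1 + k_d θ_c) / [θ_c(Yk − k_d) − 1] = 86.5 × (1 + 0.0968 × 10.6) / [10.6 × (0.328 × 3.86 − 0.0968) − 1] = 175.3 / 11.39 = 15.38 mg/L.
Y_obs = Y / (1 + k_d θ_c) = 0.328 / (1 + 0.0968 × 10.6) = 0.328 / 2.026 = 0.1619.
ΔS = 2160 − 15.4 = 2145 mg/L, so the substrate removal rate is 1410 × 2145/1000 = 3024 kg bCOD/d.
Net biomass production P_X = Y_obs × Q·(S₀ − S) = 0.1619 × 3024 = 489.5 kg VSS/d.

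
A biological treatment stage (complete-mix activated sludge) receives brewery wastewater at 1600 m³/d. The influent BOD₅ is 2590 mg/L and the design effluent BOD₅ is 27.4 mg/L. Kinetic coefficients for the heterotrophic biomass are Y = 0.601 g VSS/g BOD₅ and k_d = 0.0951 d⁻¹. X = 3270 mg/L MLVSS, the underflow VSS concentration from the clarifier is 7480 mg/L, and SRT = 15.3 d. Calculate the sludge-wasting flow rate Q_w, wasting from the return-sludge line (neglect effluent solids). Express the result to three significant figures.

Steady-state biomass mass balance: V·X·(1 + k_d·θ_c) = Y·Q·(S₀ − S)·θ_c, so V = 0.601 × 1600 × (2590 − 27.4) × 15.3 / [3270 × (1 + 0.0951 × 15.3)] = 3.77×10^7 / 8028 = 4696 m³.
θ_c = V·X/(Q_w·X_r) when wasting from the recycle, so Q_w = V·X/(θ_c·X_r) = 4696 × 3270 / (15.3 × 7480) = 134.2 m³/d.

Q_w ≈ 134 m³/d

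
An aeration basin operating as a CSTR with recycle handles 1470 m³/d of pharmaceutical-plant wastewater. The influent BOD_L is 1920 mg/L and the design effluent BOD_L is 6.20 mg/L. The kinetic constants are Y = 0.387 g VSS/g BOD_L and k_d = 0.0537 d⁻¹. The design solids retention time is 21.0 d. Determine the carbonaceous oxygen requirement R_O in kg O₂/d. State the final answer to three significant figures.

R_O ≈ 2090 kg O₂/d

Correct the yield for decay: Y_obs = Y/(1 + k_d θ_c) = 0.387 / (1 + 0.0537 × 21.0) = 0.387 / 2.128 = 0.1819.
Mass of BOD_L removed per day: Q(S₀ − S) = 1470 × 1914 g/m³ = 2813 kg/d.
P_X = Y_obs·Q·(S₀ − S) = 0.1819 × 2813 = 511.7 kg VSS/d.
Carbonaceous O₂ demand = substrate oxidised − cell-mass equivalent = 2813 − 1.42 × 511.7 = 2087 kg O₂/d.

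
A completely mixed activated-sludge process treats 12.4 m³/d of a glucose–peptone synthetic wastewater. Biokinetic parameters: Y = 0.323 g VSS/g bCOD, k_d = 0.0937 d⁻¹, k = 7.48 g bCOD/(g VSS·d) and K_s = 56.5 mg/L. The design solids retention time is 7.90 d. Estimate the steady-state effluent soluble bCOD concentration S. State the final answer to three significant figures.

S ≈ 5.67 mg/L

From the Monod/SRT balance for a CMAS, S = K_s·(1+k_d θ_c)/[θ_c·(Y k − k_d) − 1] = 56.5 × (1 + 0.0937 × 7.90) / [7.90 × (0.323 × 7.48 − 0.0937) − 1] = 98.32 / 17.35 = 5.668 mg/L.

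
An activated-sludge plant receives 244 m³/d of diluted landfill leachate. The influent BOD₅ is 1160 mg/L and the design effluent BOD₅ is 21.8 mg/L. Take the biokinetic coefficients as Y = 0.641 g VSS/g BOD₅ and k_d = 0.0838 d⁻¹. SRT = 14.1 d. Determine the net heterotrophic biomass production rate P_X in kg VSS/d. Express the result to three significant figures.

P_X ≈ 81.6 kg VSS/d

Y_obs = Y / (1 + k_d θ_c) = 0.641 / (1 + 0.0838 × 14.1) = 0.641 / 2.182 = 0.2938.
ΔS = 1160 − 21.8 = 1138 mg/L, so the substrate removal rate is 244 × 1138/1000 = 277.7 kg BOD₅/d.
So the net sludge growth is P_X = 0.2938 × 277.7 = 81.60 kg VSS/d.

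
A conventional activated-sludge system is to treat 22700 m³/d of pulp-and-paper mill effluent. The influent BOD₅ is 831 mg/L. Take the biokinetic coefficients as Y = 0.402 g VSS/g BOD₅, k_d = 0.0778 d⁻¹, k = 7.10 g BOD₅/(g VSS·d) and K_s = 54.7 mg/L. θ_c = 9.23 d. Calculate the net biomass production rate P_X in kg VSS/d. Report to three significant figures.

P_X ≈ 4390 kg VSS/d

For a completely mixed reactor with recycle the Lawrence–McCarty relation gives S = K_s·(1 + k_d·θ_c) / [θ_c·(Y·k − k_d) − 1] = 54.7 × (1 + 0.0778 × 9.23) / [9.23 × (0.402 × 7.10 − 0.0778) − 1] = 93.98 / 24.63 = 3.816 mg/L.
Correct the yield for decay: Y_obs = Y/(1 + k_d θ_c) = 0.402 / (1 + 0.0778 × 9.23) = 0.402 / 1.718 = 0.2340.
Q·(S₀ − S) = 22700 × (831 − 3.82) × 10⁻³ = 18777 kg/d removed.
Biomass produced: P_X = Y_obs·Q·ΔS = 0.2340 × 18777 ≈ 4393 kg VSS/d.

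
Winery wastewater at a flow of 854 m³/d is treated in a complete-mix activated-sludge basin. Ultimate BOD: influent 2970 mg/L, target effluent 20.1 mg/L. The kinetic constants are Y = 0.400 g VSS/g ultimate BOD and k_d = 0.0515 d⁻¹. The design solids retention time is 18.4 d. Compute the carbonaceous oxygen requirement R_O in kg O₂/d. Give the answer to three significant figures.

Observed yield with endogenous decay: Y_obs = Y / (1 + k_d·θ_c) = 0.400 / (1 + 0.0515 × 18.4) = 0.400 / 1.948 = 0.2054 g VSS/g ultimate BOD.
ΔS = 2970 − 20.1 = 2950 mg/L, so the substrate removal rate is 854 × 2950/1000 = 2519 kg ultimate BOD/d.
P_X = Y_obs·Q·(S₀ − S) = 0.2054 × 2519 = 517.4 kg VSS/d.
Carbonaceous O₂ demand = substrate oxidised − cell-mass equivalent = 2519 − 1.42 × 517.4 = 1785 kg O₂/d.

R_O ≈ 1780 kg O₂/d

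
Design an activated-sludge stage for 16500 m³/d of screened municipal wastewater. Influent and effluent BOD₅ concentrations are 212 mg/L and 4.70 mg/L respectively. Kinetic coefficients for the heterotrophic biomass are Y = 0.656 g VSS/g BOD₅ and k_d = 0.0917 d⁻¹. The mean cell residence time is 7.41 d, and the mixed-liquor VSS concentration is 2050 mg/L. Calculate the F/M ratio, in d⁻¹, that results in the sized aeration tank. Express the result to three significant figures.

Rearranging the biomass balance for a CMAS with decay, V = Y·Q·ΔS·θ_c / [X·(1+k_d θ_c)] = 0.656 × 16500 × (212 − 4.70) × 7.41 / [2050 × (1 + 0.0917 × 7.41)] = 1.66×10^7 / 3443 = 4829 m³.
Food-to-microorganism ratio F/M = Q S₀ / (V X) = 16500 × 212 / (4829 × 2050) = 0.3533 d⁻¹.

F/M ≈ 0.353 d⁻¹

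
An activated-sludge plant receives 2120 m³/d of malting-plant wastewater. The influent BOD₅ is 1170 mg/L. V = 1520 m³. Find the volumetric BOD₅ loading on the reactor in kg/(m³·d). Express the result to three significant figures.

L_v ≈ 1.63 kg BOD₅/(m³·d)

Volumetric loading L_v = Q·S₀ / V = 2120 × 1170 g/m³ / 1520 m³ = 1632 g/(m³·d) = 1.632 kg BOD₅/(m³·d).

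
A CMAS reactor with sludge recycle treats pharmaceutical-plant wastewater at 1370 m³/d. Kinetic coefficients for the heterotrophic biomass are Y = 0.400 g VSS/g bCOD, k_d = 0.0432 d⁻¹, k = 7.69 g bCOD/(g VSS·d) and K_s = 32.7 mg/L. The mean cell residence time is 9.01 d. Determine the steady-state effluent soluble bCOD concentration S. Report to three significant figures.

For a completely mixed reactor with recycle the Lawrence–McCarty relation gives S = K_s·(1 + k_d·θ_c) / [θ_c·(Y·k − k_d) − 1] = 32.7 × (1 + 0.0432 × 9.01) / [9.01 × (0.400 × 7.69 − 0.0432) − 1] = 45.43 / 26.33 = 1.726 mg/L.

S ≈ 1.73 mg/L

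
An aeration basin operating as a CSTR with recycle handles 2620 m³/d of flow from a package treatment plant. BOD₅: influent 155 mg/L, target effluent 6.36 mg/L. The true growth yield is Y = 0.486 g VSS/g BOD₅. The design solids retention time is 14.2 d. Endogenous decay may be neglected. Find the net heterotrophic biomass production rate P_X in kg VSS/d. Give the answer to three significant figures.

No decay correction is needed, so Y_obs = Y = 0.486.
Mass of BOD₅ removed per day: Q(S₀ − S) = 2620 × 148.6 g/m³ = 389.4 kg/d.
P_X = Y_obs · Q(S₀ − S) = 0.4860 × 389.4 = 189.3 kg VSS/d.

P_X ≈ 189 kg VSS/d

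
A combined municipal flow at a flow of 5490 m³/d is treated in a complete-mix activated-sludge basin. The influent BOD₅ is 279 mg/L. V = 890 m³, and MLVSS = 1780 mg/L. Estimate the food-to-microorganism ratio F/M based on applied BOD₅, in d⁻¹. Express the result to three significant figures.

F/M ≈ 0.967 d⁻¹

F/M = applied load / biomass = Q·S₀/(V·X) = 5490 × 279 / (890.0 × 1780) = 0.9669 d⁻¹.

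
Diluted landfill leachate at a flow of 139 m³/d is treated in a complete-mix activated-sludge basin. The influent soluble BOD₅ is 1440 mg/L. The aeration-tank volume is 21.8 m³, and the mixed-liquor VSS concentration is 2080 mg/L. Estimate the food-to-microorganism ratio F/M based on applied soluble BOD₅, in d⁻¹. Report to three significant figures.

F/M ≈ 4.41 d⁻¹

Food-to-microorganism ratio F/M = Q S₀ / (V X) = 139 × 1440 / (21.80 × 2080) = 4.414 d⁻¹.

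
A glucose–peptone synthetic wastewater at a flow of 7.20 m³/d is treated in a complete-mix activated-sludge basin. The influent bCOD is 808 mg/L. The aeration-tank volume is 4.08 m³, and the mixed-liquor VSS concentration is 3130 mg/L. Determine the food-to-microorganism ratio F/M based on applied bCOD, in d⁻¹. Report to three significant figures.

F/M ≈ 0.456 d⁻¹

F/M = Q·S₀ / (V·X) = 7.20 × 808 / (4.080 × 3130) = 0.4556 g bCOD·(g VSS·d)⁻¹.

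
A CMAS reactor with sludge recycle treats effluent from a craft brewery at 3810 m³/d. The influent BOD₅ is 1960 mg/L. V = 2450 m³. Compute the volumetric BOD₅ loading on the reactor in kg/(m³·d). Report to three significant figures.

L_v ≈ 3.05 kg BOD₅/(m³·d)

Volumetric loading L_v = Q·S₀ / V = 3810 × 1960 g/m³ / 2450 m³ = 3048 g/(m³·d) = 3.048 kg BOD₅/(m³·d).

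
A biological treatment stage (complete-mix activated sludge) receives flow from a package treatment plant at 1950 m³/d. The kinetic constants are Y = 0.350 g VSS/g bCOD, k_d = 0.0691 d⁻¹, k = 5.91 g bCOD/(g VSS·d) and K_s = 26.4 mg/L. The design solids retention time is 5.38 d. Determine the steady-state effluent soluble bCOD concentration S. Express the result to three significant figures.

S ≈ 3.71 mg/L

For a completely mixed reactor with recycle the Lawrence–McCarty relation gives S = K_s·(1 + k_d·θ_c) / [θ_c·(Y·k − k_d) − 1] = 26.4 × (1 + 0.0691 × 5.38) / [5.38 × (0.350 × 5.91 − 0.0691) − 1] = 36.21 / 9.757 = 3.712 mg/L.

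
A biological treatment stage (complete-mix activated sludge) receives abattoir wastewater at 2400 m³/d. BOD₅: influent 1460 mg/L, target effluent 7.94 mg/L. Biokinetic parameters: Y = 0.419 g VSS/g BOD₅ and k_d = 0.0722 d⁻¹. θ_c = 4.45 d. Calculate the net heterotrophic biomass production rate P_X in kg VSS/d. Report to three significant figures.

Correct the yield for decay: Y_obs = Y/(1 + k_d θ_c) = 0.419 / (1 + 0.0722 × 4.45) = 0.419 / 1.321 = 0.3171.
Q·(S₀ − S) = 2400 × (1460 − 7.94) × 10⁻³ = 3485 kg/d removed.
So the net sludge growth is P_X = 0.3171 × 3485 = 1105 kg VSS/d.

P_X ≈ 1110 kg VSS/d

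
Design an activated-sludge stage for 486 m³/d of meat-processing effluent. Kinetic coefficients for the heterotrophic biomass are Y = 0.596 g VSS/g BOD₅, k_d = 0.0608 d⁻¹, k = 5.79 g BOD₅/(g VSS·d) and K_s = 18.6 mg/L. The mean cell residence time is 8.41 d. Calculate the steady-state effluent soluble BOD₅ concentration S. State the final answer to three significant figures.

For a completely mixed reactor with recycle the Lawrence–McCarty relation gives S = K_s·(1 + k_d·θ_c) / [θ_c·(Y·k − k_d) − 1] = 18.6 × (1 + 0.0608 × 8.41) / [8.41 × (0.596 × 5.79 − 0.0608) − 1] = 28.11 / 27.51 = 1.022 mg/L.

S ≈ 1.02 mg/L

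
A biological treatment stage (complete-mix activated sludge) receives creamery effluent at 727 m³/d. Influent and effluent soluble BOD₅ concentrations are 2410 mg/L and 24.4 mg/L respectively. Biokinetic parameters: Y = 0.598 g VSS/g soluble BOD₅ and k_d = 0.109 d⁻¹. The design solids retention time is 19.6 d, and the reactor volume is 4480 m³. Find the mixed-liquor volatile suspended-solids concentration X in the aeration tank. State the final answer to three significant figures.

From V·X·(1 + k_d·θ_c) = Y·Q·(S₀ − S)·θ_c: X = 0.598 × 727 × (2410 − 24.4) × 19.6 / [4480 × (1 + 0.109 × 19.6)] = 1447 mg/L.

X ≈ 1450 mg/L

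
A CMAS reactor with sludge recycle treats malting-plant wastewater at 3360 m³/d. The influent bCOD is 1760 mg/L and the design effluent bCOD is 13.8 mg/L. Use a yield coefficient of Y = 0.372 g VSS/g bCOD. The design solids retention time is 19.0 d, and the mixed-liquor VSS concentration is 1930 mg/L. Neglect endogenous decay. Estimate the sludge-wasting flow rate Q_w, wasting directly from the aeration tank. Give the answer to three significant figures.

V·X = Y·Q·ΔS·θ_c gives V = 0.372 × 3360 × (1760 − 13.8) × 19.0 / 1930 = 21487 m³.
For wasting at MLVSS concentration, Q_w = V/θ_c = 21487/19.0 = 1131 m³/d.

Q_w ≈ 1130 m³/d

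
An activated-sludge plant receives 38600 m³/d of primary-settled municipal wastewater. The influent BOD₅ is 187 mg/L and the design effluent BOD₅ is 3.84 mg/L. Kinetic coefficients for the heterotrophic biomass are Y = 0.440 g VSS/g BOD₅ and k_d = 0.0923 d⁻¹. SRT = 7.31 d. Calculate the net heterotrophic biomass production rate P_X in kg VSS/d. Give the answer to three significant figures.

The observed yield is Y_obs = Y/(1 + k_d·θ_c) = 0.440 / (1 + 0.0923 × 7.31) = 0.440 / 1.675 = 0.2627 g VSS per g BOD₅ removed.
Substrate removed = Q·(S₀ − S) = 38600 m³/d × (187 − 3.84) g/m³ = 7.07×10^6 g/d = 7070 kg/d.
So the net sludge growth is P_X = 0.2627 × 7070 = 1858 kg VSS/d.

P_X ≈ 1860 kg VSS/d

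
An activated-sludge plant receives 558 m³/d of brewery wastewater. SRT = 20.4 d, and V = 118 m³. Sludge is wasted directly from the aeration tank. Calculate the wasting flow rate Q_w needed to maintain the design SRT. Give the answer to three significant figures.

With mixed-liquor wasting, θ_c = V/Q_w, so Q_w = V/θ_c = 118.0/20.4 = 5.784 m³/d.

Q_w ≈ 5.78 m³/d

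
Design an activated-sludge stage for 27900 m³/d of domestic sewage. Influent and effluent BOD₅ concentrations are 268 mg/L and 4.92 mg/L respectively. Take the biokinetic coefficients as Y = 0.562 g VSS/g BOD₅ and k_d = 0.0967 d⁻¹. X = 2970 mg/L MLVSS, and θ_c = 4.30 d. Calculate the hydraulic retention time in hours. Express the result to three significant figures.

τ ≈ 3.63 h

Rearranging the biomass balance for a CMAS with decay, V = Y·Q·ΔS·θ_c / [X·(1+k_d θ_c)] = 0.562 × 27900 × (268 − 4.92) × 4.30 / [2970 × (1 + 0.0967 × 4.30)] = 1.77×10^7 / 4205 = 4218 m³.
HRT = V/Q = 4218 m³ / 27900 m³·d⁻¹ = 0.1512 d × 24 = 3.629 h.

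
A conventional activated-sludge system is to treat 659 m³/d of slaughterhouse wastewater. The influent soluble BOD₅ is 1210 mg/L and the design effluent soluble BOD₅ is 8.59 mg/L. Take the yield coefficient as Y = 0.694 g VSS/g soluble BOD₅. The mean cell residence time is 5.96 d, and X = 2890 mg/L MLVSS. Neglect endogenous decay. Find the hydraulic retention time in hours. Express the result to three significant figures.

Biomass mass balance (decay neglected): V·X = Y·Q·(S₀ − S)·θ_c, so V = 0.694 × 659 × (1210 − 8.59) × 5.96 / 2890 = 1133 m³.
HRT = V/Q = 1133 m³ / 659 m³·d⁻¹ = 1.719 d × 24 = 41.27 h.

τ ≈ 41.3 h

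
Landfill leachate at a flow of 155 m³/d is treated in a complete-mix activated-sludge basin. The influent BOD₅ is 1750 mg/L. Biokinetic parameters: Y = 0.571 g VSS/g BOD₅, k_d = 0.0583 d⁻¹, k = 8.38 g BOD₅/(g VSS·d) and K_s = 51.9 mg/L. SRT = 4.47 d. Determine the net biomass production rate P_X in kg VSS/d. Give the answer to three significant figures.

Effluent substrate depends only on kinetics and SRT: S = K_s(1 + k_d θ_c) / [θ_c(Yk − k_d) − 1] = 51.9 × (1 + 0.0583 × 4.47) / [4.47 × (0.571 × 8.38 − 0.0583) − 1] = 65.43 / 20.13 = 3.250 mg/L.
Observed yield with endogenous decay: Y_obs = Y / (1 + k_d·θ_c) = 0.571 / (1 + 0.0583 × 4.47) = 0.571 / 1.261 = 0.4530 g VSS/g BOD₅.
Q·(S₀ − S) = 155 × (1750 − 3.25) × 10⁻³ = 270.7 kg/d removed.
Biomass produced: P_X = Y_obs·Q·ΔS = 0.4530 × 270.7 ≈ 122.6 kg VSS/d.

P_X ≈ 123 kg VSS/d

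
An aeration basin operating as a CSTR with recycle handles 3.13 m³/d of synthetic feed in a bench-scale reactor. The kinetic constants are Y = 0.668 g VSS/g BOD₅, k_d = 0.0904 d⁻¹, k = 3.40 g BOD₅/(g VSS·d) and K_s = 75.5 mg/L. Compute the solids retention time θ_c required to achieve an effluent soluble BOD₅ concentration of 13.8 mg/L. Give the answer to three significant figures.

At the target effluent, Y k S/(K_s+S) = 0.668×3.40×13.8/89.30 = 0.3510 d⁻¹.
θ_c = 1/(μ − k_d) = 1/(0.3510 − 0.0904) = 1/0.2606 = 3.838 d.

θ_c ≈ 3.84 d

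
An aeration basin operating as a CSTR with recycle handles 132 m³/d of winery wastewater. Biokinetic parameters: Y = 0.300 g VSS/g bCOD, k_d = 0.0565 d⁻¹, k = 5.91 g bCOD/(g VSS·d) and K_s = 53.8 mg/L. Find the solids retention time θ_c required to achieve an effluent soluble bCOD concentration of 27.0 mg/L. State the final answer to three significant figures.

From 1/θ_c = Y·k·S/(K_s + S) − k_d: Y·k·S/(K_s+S) = 0.300 × 5.91 × 27.0 / (53.8 + 27.0) = 0.5925 d⁻¹.
1/θ_c = 0.5925 − 0.0565 = 0.5360 d⁻¹, so θ_c = 1.866 d.

θ_c ≈ 1.87 d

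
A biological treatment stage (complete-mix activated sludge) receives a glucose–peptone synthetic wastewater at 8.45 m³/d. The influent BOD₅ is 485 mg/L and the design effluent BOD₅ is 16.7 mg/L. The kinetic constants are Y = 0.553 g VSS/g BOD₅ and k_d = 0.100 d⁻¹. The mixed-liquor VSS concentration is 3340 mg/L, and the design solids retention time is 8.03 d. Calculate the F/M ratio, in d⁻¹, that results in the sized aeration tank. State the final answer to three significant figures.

Rearranging the biomass balance for a CMAS with decay, V = Y·Q·ΔS·θ_c / [X·(1+k_d θ_c)] = 0.553 × 8.45 × (485 − 16.7) × 8.03 / [3340 × (1 + 0.100 × 8.03)] = 1.76×10^4 / 6022 = 2.918 m³.
F/M = Q·S₀ / (V·X) = 8.45 × 485 / (2.918 × 3340) = 0.4205 g BOD₅·(g VSS·d)⁻¹.

F/M ≈ 0.421 d⁻¹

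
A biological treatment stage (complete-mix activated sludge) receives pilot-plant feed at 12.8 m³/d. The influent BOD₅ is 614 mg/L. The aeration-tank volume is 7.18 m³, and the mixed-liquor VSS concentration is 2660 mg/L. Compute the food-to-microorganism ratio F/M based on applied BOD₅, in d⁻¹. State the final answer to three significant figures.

F/M ≈ 0.412 d⁻¹

Food-to-microorganism ratio F/M = Q S₀ / (V X) = 12.8 × 614 / (7.180 × 2660) = 0.4115 d⁻¹.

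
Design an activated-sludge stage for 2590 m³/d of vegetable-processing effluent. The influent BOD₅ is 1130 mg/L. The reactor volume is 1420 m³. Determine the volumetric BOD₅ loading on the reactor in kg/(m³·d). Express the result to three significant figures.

L_v ≈ 2.06 kg BOD₅/(m³·d)

Applied BOD₅ load per unit volume = Q·S₀/V = (2590 × 1130/1000)/1420 = 2.061 kg BOD₅·m⁻³·d⁻¹.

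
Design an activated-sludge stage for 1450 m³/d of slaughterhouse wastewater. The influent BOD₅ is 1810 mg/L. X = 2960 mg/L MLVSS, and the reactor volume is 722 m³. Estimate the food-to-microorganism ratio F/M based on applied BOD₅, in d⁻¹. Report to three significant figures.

F/M ≈ 1.23 d⁻¹

F/M = Q·S₀ / (V·X) = 1450 × 1810 / (722.0 × 2960) = 1.228 g BOD₅·(g VSS·d)⁻¹.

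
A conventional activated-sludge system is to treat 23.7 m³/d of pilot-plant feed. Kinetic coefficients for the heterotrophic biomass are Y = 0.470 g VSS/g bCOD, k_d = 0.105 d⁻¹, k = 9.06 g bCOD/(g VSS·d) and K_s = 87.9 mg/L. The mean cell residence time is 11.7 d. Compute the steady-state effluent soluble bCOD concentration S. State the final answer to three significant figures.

S ≈ 4.12 mg/L

From the Monod/SRT balance for a CMAS, S = K_s·(1+k_d θ_c)/[θ_c·(Y k − k_d) − 1] = 87.9 × (1 + 0.105 × 11.7) / [11.7 × (0.470 × 9.06 − 0.105) − 1] = 195.9 / 47.59 = 4.116 mg/L.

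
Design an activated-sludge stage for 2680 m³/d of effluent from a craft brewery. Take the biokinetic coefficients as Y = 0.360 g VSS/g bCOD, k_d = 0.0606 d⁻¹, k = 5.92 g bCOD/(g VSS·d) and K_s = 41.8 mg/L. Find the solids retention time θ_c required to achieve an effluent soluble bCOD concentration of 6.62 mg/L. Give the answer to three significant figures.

From 1/θ_c = Y·k·S/(K_s + S) − k_d: Y·k·S/(K_s+S) = 0.360 × 5.92 × 6.62 / (41.8 + 6.62) = 0.2914 d⁻¹.
θ_c = 1/(μ − k_d) = 1/(0.2914 − 0.0606) = 1/0.2308 = 4.333 d.

θ_c ≈ 4.33 d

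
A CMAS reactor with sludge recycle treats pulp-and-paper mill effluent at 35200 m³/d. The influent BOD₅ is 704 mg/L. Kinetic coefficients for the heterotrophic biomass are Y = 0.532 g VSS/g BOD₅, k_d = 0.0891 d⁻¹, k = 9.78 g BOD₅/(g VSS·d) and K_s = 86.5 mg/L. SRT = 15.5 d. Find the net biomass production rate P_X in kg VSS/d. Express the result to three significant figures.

Effluent substrate depends only on kinetics and SRT: S = K_s(1 + k_d θ_c) / [θ_c(Yk − k_d) − 1] = 86.5 × (1 + 0.0891 × 15.5) / [15.5 × (0.532 × 9.78 − 0.0891) − 1] = 206.0 / 78.26 = 2.632 mg/L.
Correct the yield for decay: Y_obs = Y/(1 + k_d θ_c) = 0.532 / (1 + 0.0891 × 15.5) = 0.532 / 2.381 = 0.2234.
Substrate removed = Q·(S₀ − S) = 35200 m³/d × (704 − 2.63) g/m³ = 2.47×10^7 g/d = 24688 kg/d.
P_X = Y_obs · Q(S₀ − S) = 0.2234 × 24688 = 5516 kg VSS/d.

P_X ≈ 5520 kg VSS/d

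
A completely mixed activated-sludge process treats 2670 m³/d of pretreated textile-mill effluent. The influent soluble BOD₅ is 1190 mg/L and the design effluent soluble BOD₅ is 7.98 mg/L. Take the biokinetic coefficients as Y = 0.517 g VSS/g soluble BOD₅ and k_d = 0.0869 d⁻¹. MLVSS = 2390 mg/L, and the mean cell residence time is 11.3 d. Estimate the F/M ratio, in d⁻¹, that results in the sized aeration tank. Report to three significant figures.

F/M ≈ 0.342 d⁻¹

From the SRT design equation V = Y Q (S₀−S) θ_c / [X (1 + k_d θ_c)] = 0.517 × 2670 × (1190 − 7.98) × 11.3 / [2390 × (1 + 0.0869 × 11.3)] = 1.84×10^7 / 4737 = 3892 m³.
Food-to-microorganism ratio F/M = Q S₀ / (V X) = 2670 × 1190 / (3892 × 2390) = 0.3415 d⁻¹.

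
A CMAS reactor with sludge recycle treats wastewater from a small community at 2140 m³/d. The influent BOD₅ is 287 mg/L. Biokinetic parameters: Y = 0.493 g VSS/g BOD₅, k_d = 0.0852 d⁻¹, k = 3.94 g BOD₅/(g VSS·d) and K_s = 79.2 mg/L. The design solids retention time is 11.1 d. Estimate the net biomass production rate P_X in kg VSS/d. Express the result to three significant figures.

From the Monod/SRT balance for a CMAS, S = K_s·(1+k_d θ_c)/[θ_c·(Y k − k_d) − 1] = 79.2 × (1 + 0.0852 × 11.1) / [11.1 × (0.493 × 3.94 − 0.0852) − 1] = 154.1 / 19.62 = 7.856 mg/L.
Y_obs = Y / (1 + k_d θ_c) = 0.493 / (1 + 0.0852 × 11.1) = 0.493 / 1.946 = 0.2534.
Mass of BOD₅ removed per day: Q(S₀ − S) = 2140 × 279.1 g/m³ = 597.4 kg/d.
P_X = Y_obs · Q(S₀ − S) = 0.2534 × 597.4 = 151.4 kg VSS/d.

P_X ≈ 151 kg VSS/d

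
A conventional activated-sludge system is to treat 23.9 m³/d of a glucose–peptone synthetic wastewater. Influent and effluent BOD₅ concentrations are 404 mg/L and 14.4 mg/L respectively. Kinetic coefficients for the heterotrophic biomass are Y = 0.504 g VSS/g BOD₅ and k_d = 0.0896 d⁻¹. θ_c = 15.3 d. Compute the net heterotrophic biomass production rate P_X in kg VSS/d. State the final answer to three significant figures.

Y_obs = Y / (1 + k_d θ_c) = 0.504 / (1 + 0.0896 × 15.3) = 0.504 / 2.371 = 0.2126.
Substrate removed = Q·(S₀ − S) = 23.9 m³/d × (404 − 14.4) g/m³ = 9.31×10^3 g/d = 9.311 kg/d.
So the net sludge growth is P_X = 0.2126 × 9.311 = 1.979 kg VSS/d.

P_X ≈ 1.98 kg VSS/d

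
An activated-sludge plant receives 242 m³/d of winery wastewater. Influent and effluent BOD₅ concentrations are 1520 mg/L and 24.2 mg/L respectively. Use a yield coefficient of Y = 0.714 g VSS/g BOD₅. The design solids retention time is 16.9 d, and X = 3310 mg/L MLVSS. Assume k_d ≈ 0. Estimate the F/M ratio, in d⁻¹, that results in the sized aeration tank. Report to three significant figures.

F/M ≈ 0.0842 d⁻¹

With k_d = 0 the design equation reduces to V = Y Q (S₀−S) θ_c / X = 0.714 × 242 × (1520 − 24.2) × 16.9 / 3310 = 1320 m³.
F/M = Q·S₀ / (V·X) = 242 × 1520 / (1320 × 3310) = 0.08421 g BOD₅·(g VSS·d)⁻¹.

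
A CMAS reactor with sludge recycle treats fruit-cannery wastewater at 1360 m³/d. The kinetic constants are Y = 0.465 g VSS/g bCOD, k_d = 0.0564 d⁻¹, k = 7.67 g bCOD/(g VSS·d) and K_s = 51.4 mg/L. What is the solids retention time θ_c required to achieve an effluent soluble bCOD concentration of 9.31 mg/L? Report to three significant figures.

θ_c ≈ 2.04 d

At the target effluent, Y k S/(K_s+S) = 0.465×7.67×9.31/60.71 = 0.5469 d⁻¹.
1/θ_c = 0.5469 − 0.0564 = 0.4905 d⁻¹, so θ_c = 2.039 d.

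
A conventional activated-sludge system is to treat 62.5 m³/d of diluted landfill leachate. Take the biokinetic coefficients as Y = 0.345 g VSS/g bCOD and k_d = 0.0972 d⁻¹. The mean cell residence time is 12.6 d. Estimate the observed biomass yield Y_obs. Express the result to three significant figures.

Y_obs = Y / (1 + k_d θ_c) = 0.345 / (1 + 0.0972 × 12.6) = 0.345 / 2.225 = 0.1551.

Y_obs ≈ 0.155 g VSS/g bCOD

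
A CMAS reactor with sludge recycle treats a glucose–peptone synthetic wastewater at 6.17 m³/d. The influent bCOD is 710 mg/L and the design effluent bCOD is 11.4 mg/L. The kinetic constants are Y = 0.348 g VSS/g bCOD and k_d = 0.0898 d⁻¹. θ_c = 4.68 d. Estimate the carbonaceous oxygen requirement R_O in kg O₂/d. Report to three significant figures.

R_O ≈ 2.81 kg O₂/d

Correct the yield for decay: Y_obs = Y/(1 + k_d θ_c) = 0.348 / (1 + 0.0898 × 4.68) = 0.348 / 1.420 = 0.2450.
Mass of bCOD removed per day: Q(S₀ − S) = 6.17 × 698.6 g/m³ = 4.310 kg/d.
P_X = Y_obs·Q·(S₀ − S) = 0.2450 × 4.310 = 1.056 kg VSS/d.
Carbonaceous O₂ demand = substrate oxidised − cell-mass equivalent = 4.310 − 1.42 × 1.056 = 2.811 kg O₂/d.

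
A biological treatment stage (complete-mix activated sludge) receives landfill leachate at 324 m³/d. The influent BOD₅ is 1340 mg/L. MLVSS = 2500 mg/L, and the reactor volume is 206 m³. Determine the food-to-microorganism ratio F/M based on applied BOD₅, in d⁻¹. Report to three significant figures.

F/M ≈ 0.843 d⁻¹

F/M = applied load / biomass = Q·S₀/(V·X) = 324 × 1340 / (206.0 × 2500) = 0.8430 d⁻¹.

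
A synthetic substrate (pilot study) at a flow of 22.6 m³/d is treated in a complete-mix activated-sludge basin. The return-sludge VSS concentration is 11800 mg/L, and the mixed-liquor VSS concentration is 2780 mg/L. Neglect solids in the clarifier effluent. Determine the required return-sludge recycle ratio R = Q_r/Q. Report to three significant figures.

Mass balance around the secondary clarifier (neglecting effluent solids): R = X / (X_r − X) = 2780 / (11800 − 2780) = 0.3082.

R ≈ 0.308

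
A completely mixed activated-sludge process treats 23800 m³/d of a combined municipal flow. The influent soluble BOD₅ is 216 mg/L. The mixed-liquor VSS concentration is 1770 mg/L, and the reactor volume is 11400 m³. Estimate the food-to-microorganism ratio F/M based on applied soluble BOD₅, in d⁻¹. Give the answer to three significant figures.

F/M ≈ 0.255 d⁻¹

F/M = applied load / biomass = Q·S₀/(V·X) = 23800 × 216 / (11400 × 1770) = 0.2548 d⁻¹.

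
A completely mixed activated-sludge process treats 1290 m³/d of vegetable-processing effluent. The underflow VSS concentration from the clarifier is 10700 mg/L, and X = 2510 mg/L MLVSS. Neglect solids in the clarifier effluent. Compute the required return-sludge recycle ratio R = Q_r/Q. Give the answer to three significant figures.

Mass balance around the secondary clarifier (neglecting effluent solids): R = X / (X_r − X) = 2510 / (10700 − 2510) = 0.3065.

R ≈ 0.306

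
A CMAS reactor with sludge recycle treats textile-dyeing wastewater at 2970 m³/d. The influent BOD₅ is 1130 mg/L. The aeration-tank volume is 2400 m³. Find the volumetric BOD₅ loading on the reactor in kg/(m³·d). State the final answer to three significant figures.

L_v ≈ 1.40 kg BOD₅/(m³·d)

Applied BOD₅ load per unit volume = Q·S₀/V = (2970 × 1130/1000)/2400 = 1.398 kg BOD₅·m⁻³·d⁻¹.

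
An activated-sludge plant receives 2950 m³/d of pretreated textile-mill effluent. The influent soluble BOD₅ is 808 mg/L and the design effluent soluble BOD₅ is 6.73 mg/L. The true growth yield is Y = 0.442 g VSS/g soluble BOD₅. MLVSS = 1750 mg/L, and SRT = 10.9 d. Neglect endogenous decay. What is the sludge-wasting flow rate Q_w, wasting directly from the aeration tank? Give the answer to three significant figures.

Biomass mass balance (decay neglected): V·X = Y·Q·(S₀ − S)·θ_c, so V = 0.442 × 2950 × (808 − 6.73) × 10.9 / 1750 = 6507 m³.
With mixed-liquor wasting, θ_c = V/Q_w, so Q_w = V/θ_c = 6507/10.9 = 597.0 m³/d.

Q_w ≈ 597 m³/d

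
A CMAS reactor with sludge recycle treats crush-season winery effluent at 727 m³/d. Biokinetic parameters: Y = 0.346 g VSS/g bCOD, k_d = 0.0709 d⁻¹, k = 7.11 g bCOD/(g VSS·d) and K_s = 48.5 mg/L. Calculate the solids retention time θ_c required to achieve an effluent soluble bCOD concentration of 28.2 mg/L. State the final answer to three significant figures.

θ_c ≈ 1.20 d

At the target effluent, Y k S/(K_s+S) = 0.346×7.11×28.2/76.70 = 0.9045 d⁻¹.
1/θ_c = 0.9045 − 0.0709 = 0.8336 d⁻¹, so θ_c = 1.200 d.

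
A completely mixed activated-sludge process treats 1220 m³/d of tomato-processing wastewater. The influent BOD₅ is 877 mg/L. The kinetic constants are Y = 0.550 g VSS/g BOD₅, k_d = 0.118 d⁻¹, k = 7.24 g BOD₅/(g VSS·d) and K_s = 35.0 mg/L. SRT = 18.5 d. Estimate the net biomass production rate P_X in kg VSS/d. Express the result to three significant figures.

P_X ≈ 185 kg VSS/d

Effluent substrate depends only on kinetics and SRT: S = K_s(1 + k_d θ_c) / [θ_c(Yk − k_d) − 1] = 35.0 × (1 + 0.118 × 18.5) / [18.5 × (0.550 × 7.24 − 0.118) − 1] = 111.4 / 70.48 = 1.581 mg/L.
Correct the yield for decay: Y_obs = Y/(1 + k_d θ_c) = 0.550 / (1 + 0.118 × 18.5) = 0.550 / 3.183 = 0.1728.
Mass of BOD₅ removed per day: Q(S₀ − S) = 1220 × 875.4 g/m³ = 1068 kg/d.
Biomass produced: P_X = Y_obs·Q·ΔS = 0.1728 × 1068 ≈ 184.5 kg VSS/d.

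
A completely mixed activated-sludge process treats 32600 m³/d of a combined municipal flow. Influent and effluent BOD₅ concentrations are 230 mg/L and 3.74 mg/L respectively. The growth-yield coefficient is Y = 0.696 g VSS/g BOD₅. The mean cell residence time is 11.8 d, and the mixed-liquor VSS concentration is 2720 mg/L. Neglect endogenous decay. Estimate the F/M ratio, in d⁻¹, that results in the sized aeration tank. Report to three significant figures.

F/M ≈ 0.124 d⁻¹

Biomass mass balance (decay neglected): V·X = Y·Q·(S₀ − S)·θ_c, so V = 0.696 × 32600 × (230 − 3.74) × 11.8 / 2720 = 22271 m³.
F/M = Q·S₀ / (V·X) = 32600 × 230 / (22271 × 2720) = 0.1238 g BOD₅·(g VSS·d)⁻¹.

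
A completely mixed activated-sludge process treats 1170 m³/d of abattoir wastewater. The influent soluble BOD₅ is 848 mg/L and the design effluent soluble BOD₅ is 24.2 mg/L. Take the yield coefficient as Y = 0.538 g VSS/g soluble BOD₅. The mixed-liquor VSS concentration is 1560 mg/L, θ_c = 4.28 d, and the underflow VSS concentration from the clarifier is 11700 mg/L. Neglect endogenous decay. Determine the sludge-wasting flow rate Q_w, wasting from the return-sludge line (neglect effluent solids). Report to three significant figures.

With k_d = 0 the design equation reduces to V = Y Q (S₀−S) θ_c / X = 0.538 × 1170 × (848 − 24.2) × 4.28 / 1560 = 1423 m³.
Wasting from the return line (neglecting effluent solids): Q_w = V·X / (θ_c·X_r) = 1423 × 1560 / (4.28 × 11700) = 44.32 m³/d.

Q_w ≈ 44.3 m³/d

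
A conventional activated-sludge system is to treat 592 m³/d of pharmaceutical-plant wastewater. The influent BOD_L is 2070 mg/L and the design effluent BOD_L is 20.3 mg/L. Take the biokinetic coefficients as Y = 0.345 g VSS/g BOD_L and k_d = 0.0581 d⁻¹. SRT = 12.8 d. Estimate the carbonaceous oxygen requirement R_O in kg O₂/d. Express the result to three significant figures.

R_O ≈ 873 kg O₂/d

Correct the yield for decay: Y_obs = Y/(1 + k_d θ_c) = 0.345 / (1 + 0.0581 × 12.8) = 0.345 / 1.744 = 0.1979.
Q·(S₀ − S) = 592 × (2070 − 20.3) × 10⁻³ = 1213 kg/d removed.
Biomass synthesised: P_X = Y_obs × 1213 = 240.1 kg VSS/d.
R_O = Q·ΔS − 1.42 P_X = 1213 − 340.9 = 872.5 kg O₂/d.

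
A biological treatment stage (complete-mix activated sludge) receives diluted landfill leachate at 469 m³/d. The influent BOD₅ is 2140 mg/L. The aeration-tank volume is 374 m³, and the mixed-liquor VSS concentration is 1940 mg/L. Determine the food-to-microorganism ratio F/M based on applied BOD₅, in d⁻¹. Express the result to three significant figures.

F/M = applied load / biomass = Q·S₀/(V·X) = 469 × 2140 / (374.0 × 1940) = 1.383 d⁻¹.

F/M ≈ 1.38 d⁻¹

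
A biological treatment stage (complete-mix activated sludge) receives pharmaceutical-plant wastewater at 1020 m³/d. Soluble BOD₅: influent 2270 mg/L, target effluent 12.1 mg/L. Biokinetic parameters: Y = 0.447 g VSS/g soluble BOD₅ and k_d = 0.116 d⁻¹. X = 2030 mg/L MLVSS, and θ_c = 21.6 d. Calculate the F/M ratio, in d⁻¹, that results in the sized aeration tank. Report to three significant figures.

Rearranging the biomass balance for a CMAS with decay, V = Y·Q·ΔS·θ_c / [X·(1+k_d θ_c)] = 0.447 × 1020 × (2270 − 12.1) × 21.6 / [2030 × (1 + 0.116 × 21.6)] = 2.22×10^7 / 7116 = 3125 m³.
Food-to-microorganism ratio F/M = Q S₀ / (V X) = 1020 × 2270 / (3125 × 2030) = 0.3650 d⁻¹.

F/M ≈ 0.365 d⁻¹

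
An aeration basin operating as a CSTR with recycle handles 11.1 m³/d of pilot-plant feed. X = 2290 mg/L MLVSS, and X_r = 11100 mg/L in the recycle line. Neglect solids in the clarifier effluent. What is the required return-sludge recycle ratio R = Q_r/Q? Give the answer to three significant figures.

Mass balance around the secondary clarifier (neglecting effluent solids): R = X / (X_r − X) = 2290 / (11100 − 2290) = 0.2599.

R ≈ 0.260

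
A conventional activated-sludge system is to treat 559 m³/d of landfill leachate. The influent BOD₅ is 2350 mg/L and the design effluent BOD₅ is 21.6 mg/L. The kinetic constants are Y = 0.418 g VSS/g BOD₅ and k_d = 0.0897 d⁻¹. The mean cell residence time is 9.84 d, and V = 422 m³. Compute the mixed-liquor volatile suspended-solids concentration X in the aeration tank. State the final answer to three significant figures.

X ≈ 6740 mg/L

Solving the biomass balance for X: X = Y Q (S₀−S) θ_c / [V (1+k_d θ_c)] = 0.418 × 559 × (2350 − 21.6) × 9.84 / [422 × (1 + 0.0897 × 9.84)] = 6738 mg/L.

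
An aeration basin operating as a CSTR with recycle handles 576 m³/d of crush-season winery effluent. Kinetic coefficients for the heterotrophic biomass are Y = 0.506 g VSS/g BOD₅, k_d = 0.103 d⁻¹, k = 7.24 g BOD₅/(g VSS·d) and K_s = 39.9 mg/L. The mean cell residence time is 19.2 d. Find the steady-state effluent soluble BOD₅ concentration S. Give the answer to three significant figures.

For a completely mixed reactor with recycle the Lawrence–McCarty relation gives S = K_s·(1 + k_d·θ_c) / [θ_c·(Y·k − k_d) − 1] = 39.9 × (1 + 0.103 × 19.2) / [19.2 × (0.506 × 7.24 − 0.103) − 1] = 118.8 / 67.36 = 1.764 mg/L.

S ≈ 1.76 mg/L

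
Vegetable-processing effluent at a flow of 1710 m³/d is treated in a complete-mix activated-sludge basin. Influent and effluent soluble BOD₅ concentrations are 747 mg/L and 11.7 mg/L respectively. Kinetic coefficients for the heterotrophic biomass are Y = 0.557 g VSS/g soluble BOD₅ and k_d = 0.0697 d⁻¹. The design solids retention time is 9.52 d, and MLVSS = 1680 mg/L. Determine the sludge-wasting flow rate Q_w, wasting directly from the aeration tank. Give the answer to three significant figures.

Q_w ≈ 251 m³/d

Rearranging the biomass balance for a CMAS with decay, V = Y·Q·ΔS·θ_c / [X·(1+k_d θ_c)] = 0.557 × 1710 × (747 − 11.7) × 9.52 / [1680 × (1 + 0.0697 × 9.52)] = 6.67×10^6 / 2795 = 2386 m³.
Wasting from the aeration tank: Q_w = V / θ_c = 2386 / 9.52 = 250.6 m³/d.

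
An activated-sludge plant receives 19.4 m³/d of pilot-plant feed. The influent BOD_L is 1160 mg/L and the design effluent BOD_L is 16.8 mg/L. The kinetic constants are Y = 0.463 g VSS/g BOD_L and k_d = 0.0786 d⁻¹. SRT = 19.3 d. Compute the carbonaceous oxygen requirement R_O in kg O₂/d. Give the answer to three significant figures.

Observed yield with endogenous decay: Y_obs = Y / (1 + k_d·θ_c) = 0.463 / (1 + 0.0786 × 19.3) = 0.463 / 2.517 = 0.1840 g VSS/g BOD_L.
Substrate removed = Q·(S₀ − S) = 19.4 m³/d × (1160 − 16.8) g/m³ = 2.22×10^4 g/d = 22.18 kg/d.
Biomass synthesised: P_X = Y_obs × 22.18 = 4.080 kg VSS/d.
R_O = Q·(S₀ − S) − 1.42·P_X = 22.18 − 1.42 × 4.080 = 16.38 kg O₂/d.

R_O ≈ 16.4 kg O₂/d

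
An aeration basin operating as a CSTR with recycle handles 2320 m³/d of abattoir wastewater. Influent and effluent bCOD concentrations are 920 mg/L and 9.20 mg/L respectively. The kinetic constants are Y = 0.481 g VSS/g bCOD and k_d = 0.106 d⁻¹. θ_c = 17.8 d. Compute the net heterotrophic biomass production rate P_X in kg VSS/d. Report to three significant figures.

The observed yield is Y_obs = Y/(1 + k_d·θ_c) = 0.481 / (1 + 0.106 × 17.8) = 0.481 / 2.887 = 0.1666 g VSS per g bCOD removed.
ΔS = 920 − 9.20 = 910.8 mg/L, so the substrate removal rate is 2320 × 910.8/1000 = 2113 kg bCOD/d.
So the net sludge growth is P_X = 0.1666 × 2113 = 352.1 kg VSS/d.

P_X ≈ 352 kg VSS/d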